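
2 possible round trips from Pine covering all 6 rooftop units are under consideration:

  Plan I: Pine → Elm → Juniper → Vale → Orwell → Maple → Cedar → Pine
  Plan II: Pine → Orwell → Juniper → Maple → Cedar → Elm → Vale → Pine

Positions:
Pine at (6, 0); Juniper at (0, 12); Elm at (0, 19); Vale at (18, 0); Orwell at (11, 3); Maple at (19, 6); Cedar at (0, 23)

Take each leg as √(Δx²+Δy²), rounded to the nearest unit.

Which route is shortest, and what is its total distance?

Plan I: 20 + 7 + 22 + 8 + 9 + 25 + 24 = 115
Plan II: 6 + 14 + 20 + 25 + 4 + 26 + 12 = 107

Shortest is Plan II, total 107.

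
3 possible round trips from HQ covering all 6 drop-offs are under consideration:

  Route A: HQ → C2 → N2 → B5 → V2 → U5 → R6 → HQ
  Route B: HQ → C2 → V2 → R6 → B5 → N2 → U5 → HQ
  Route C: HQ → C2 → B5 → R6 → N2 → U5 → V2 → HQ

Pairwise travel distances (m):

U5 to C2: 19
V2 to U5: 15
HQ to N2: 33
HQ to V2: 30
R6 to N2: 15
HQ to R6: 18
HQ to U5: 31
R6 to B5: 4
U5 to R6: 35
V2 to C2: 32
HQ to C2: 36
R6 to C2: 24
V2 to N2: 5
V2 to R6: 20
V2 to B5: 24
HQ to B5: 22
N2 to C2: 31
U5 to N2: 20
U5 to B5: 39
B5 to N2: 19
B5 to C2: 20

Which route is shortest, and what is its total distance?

Shortest is Route C, total 140 m.

Route A: 36 + 31 + 19 + 24 + 15 + 35 + 18 = 178
Route B: 36 + 32 + 20 + 4 + 19 + 20 + 31 = 162
Route C: 36 + 20 + 4 + 15 + 20 + 15 + 30 = 140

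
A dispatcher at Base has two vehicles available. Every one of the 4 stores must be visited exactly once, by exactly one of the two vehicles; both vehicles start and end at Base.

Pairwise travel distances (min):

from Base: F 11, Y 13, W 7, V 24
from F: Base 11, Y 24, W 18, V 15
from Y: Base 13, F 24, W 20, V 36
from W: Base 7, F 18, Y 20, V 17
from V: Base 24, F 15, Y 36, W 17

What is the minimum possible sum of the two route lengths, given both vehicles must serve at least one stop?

Check every non-empty split of the stops between the two vehicles; for each half take its own optimal tour:
  {F} + {Y, W, V}: 22 + 73 = 95
  {Y} + {F, W, V}: 26 + 50 = 76
  {F, Y} + {W, V}: 48 + 48 = 96
  {W} + {F, Y, V}: 14 + 75 = 89
  {F, W} + {Y, V}: 36 + 73 = 109
  {Y, W} + {F, V}: 40 + 50 = 90
  … (7 splits in total)
Best: vehicle 1 Base → Y → Base = 26; vehicle 2 Base → F → V → W → Base = 50; combined 76.

Minimum combined distance: 76 min.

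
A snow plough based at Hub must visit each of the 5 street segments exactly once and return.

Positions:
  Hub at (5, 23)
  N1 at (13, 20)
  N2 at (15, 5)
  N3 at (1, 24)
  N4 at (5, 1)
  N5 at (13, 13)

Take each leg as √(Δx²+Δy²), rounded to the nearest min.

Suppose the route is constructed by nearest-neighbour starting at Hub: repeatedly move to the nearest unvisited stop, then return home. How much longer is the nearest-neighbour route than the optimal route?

3 min longer than the optimal tour.

From Hub: N3=4, N1=9, N5=13, N2=21, N4=22 → choose N3 (4).
From N3: N1=13, N5=16, N4=23, N2=24 → choose N1 (13).
From N1: N5=7, N2=15, N4=21 → choose N5 (7).
From N5: N2=8, N4=14 → choose N2 (8).
From N2: N4=11 → choose N4 (11).
NN route Hub → N3 → N1 → N5 → N2 → N4 → Hub costs 65.
Optimal: Hub → N1 → N5 → N2 → N4 → N3 → Hub costs 62 (by enumerating all 60 distinct tours).
Excess = 65 − 62 = 3.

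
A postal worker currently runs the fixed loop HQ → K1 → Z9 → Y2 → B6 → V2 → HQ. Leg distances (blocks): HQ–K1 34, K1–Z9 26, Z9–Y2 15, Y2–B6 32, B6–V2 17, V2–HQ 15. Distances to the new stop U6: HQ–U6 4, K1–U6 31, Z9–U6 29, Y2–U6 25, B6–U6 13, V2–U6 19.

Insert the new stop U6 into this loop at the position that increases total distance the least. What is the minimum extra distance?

Insertion cost between consecutive stops i–j is d(i,U6) + d(U6,j) − d(i,j):
  between HQ and K1: 4 + 31 − 34 = 1
  between K1 and Z9: 31 + 29 − 26 = 34
  between Z9 and Y2: 29 + 25 − 15 = 39
  between Y2 and B6: 25 + 13 − 32 = 6
  between B6 and V2: 13 + 19 − 17 = 15
  between V2 and HQ: 19 + 4 − 15 = 8
Cheapest insertion is between HQ and K1, adding 1.
New total = 139 + 1 = 140.

Adding 1 blocks by placing U6 on the HQ–K1 leg.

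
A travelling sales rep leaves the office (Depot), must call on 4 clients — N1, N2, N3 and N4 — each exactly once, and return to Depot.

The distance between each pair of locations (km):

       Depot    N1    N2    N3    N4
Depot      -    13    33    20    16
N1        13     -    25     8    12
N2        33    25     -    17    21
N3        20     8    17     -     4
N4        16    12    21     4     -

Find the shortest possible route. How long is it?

There are 12 distinct closed tours to check (reversals are equivalent).
Depot → N1 → N2 → N3 → N4 → Depot: 13+25+17+4+16 = 75
Depot → N1 → N2 → N4 → N3 → Depot: 13+25+21+4+20 = 83
Depot → N1 → N3 → N2 → N4 → Depot: 13+8+17+21+16 = 75
Depot → N1 → N3 → N4 → N2 → Depot: 13+8+4+21+33 = 79
Depot → N1 → N4 → N2 → N3 → Depot: 13+12+21+17+20 = 83
Depot → N1 → N4 → N3 → N2 → Depot: 13+12+4+17+33 = 79
Depot → N2 → N1 → N3 → N4 → Depot: 33+25+8+4+16 = 86
Depot → N2 → N1 → N4 → N3 → Depot: 33+25+12+4+20 = 94
Depot → N2 → N3 → N1 → N4 → Depot: 33+17+8+12+16 = 86
Depot → N2 → N4 → N1 → N3 → Depot: 33+21+12+8+20 = 94
Depot → N3 → N1 → N2 → N4 → Depot: 20+8+25+21+16 = 90
Depot → N3 → N2 → N1 → N4 → Depot: 20+17+25+12+16 = 90
The minimum is 75.
One optimal route: Depot → N1 → N2 → N3 → N4 → Depot (or its reverse).

Shortest round trip = 75 km.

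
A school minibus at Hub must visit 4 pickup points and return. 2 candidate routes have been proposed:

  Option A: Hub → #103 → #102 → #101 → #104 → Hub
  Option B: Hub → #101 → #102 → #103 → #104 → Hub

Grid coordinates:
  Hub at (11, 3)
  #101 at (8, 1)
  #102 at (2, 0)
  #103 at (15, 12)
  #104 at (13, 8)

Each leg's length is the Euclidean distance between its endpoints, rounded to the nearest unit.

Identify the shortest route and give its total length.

37 — Option B is the shortest.

Option A: 10 + 18 + 6 + 9 + 5 = 48
Option B: 4 + 6 + 18 + 4 + 5 = 37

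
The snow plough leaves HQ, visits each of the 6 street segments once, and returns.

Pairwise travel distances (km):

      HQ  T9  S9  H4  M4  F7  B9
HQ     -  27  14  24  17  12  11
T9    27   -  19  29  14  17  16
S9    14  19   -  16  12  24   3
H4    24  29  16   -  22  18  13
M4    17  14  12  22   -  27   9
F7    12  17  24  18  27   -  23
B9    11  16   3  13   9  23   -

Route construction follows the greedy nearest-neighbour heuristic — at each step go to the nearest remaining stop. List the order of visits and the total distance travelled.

From HQ: distances to unvisited — B9=11, F7=12, S9=14, M4=17, H4=24, T9=27. Nearest is B9 (11).
From B9: distances to unvisited — S9=3, M4=9, H4=13, T9=16, F7=23. Nearest is S9 (3).
From S9: distances to unvisited — M4=12, H4=16, T9=19, F7=24. Nearest is M4 (12).
From M4: distances to unvisited — T9=14, H4=22, F7=27. Nearest is T9 (14).
From T9: distances to unvisited — F7=17, H4=29. Nearest is F7 (17).
From F7: distances to unvisited — H4=18. Nearest is H4 (18).
Return H4→HQ: 24.
Total = 11 + 3 + 12 + 14 + 17 + 18 + 24 = 99.

Nearest-neighbour total = 99 km; route HQ → B9 → S9 → M4 → T9 → F7 → H4 → HQ.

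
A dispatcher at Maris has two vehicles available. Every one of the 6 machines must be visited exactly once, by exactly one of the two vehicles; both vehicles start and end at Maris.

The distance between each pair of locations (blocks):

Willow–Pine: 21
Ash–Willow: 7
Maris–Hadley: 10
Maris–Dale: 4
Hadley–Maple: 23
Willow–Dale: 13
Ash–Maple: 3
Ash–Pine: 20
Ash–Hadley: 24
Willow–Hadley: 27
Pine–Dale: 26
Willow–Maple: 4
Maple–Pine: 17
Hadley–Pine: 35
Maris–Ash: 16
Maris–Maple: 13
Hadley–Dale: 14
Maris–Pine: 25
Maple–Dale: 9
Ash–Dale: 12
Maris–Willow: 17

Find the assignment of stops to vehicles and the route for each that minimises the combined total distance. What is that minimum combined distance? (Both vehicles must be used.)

There are 2^5 − 1 = 31 ways to divide the 6 stops into two non-empty groups. For each, the best each vehicle can do is its own shortest tour through its group:
  {Ash} + {Willow, Hadley, Maple, Pine, Dale}: 32 + 83 = 115
  {Willow} + {Ash, Hadley, Maple, Pine, Dale}: 34 + 81 = 115
  {Ash, Willow} + {Hadley, Maple, Pine, Dale}: 40 + 75 = 115
  {Hadley} + {Ash, Willow, Maple, Pine, Dale}: 20 + 69 = 89
  {Ash, Hadley} + {Willow, Maple, Pine, Dale}: 50 + 63 = 113
  {Willow, Hadley} + {Ash, Maple, Pine, Dale}: 54 + 61 = 115
  … (31 splits in total)
Best: vehicle 1 Maris → Hadley → Maris = 20; vehicle 2 Maris → Pine → Ash → Willow → Maple → Dale → Maris = 69; combined 89.

Minimum combined distance: 89 blocks.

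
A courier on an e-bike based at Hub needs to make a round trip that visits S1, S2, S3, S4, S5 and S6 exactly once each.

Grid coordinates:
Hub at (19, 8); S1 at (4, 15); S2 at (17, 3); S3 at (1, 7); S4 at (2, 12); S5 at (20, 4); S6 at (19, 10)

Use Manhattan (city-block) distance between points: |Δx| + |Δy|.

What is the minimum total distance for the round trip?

Shortest round trip = 62.

Hub - S1 - S2 - S3 - S4 - S5 - S6 - Hub: 22+25+20+6+26+7+2 = 108
Hub - S1 - S2 - S3 - S4 - S6 - S5 - Hub: 22+25+20+6+19+7+5 = 104
Hub - S1 - S2 - S3 - S5 - S4 - S6 - Hub: 22+25+20+22+26+19+2 = 136
Hub - S1 - S2 - S3 - S5 - S6 - S4 - Hub: 22+25+20+22+7+19+21 = 136
Hub - S1 - S2 - S3 - S6 - S4 - S5 - Hub: 22+25+20+21+19+26+5 = 138
Hub - S1 - S2 - S3 - S6 - S5 - S4 - Hub: 22+25+20+21+7+26+21 = 142
Hub - S1 - S2 - S4 - S3 - S5 - S6 - Hub: 22+25+24+6+22+7+2 = 108
Hub - S1 - S2 - S4 - S3 - S6 - S5 - Hub: 22+25+24+6+21+7+5 = 110
… (352 more)
Hub - S5 - S2 - S3 - S4 - S1 - S6 - Hub: 5+4+20+6+5+20+2 = 62  ← best
The minimum is 62.
One optimal route: Hub → S5 → S2 → S3 → S4 → S1 → S6 → Hub (or its reverse).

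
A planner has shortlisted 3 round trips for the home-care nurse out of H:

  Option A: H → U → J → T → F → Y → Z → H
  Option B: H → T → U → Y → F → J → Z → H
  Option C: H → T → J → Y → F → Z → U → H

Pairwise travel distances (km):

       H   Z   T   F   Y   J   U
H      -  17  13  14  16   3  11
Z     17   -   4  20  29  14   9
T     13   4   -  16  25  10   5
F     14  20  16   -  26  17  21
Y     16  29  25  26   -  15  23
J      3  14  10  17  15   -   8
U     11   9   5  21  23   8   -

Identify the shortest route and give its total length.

Option A: 11 + 8 + 10 + 16 + 26 + 29 + 17 = 117
Option B: 13 + 5 + 23 + 26 + 17 + 14 + 17 = 115
Option C: 13 + 10 + 15 + 26 + 20 + 9 + 11 = 104

104 km — Option C is the shortest.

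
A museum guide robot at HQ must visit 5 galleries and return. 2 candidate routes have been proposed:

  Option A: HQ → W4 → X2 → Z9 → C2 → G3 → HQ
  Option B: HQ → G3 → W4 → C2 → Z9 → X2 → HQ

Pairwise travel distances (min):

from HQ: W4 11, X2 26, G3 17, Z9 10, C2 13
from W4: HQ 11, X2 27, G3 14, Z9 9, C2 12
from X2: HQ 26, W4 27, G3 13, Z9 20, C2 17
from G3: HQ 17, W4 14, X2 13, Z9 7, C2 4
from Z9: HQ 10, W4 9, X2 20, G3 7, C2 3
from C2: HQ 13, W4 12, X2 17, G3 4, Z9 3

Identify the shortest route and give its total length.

Shortest is Option A, total 82 min.

Option A: 11 + 27 + 20 + 3 + 4 + 17 = 82
Option B: 17 + 14 + 12 + 3 + 20 + 26 = 92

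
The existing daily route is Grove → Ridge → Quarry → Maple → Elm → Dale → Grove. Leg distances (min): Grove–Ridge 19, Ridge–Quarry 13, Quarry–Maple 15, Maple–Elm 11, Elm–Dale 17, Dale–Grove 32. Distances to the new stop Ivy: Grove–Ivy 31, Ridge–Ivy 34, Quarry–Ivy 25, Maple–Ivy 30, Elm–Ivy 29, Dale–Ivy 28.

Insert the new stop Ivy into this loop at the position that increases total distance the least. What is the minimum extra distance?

Insertion cost between consecutive stops i–j is d(i,Ivy) + d(Ivy,j) − d(i,j):
  between Grove and Ridge: 31 + 34 − 19 = 46
  between Ridge and Quarry: 34 + 25 − 13 = 46
  between Quarry and Maple: 25 + 30 − 15 = 40
  between Maple and Elm: 30 + 29 − 11 = 48
  between Elm and Dale: 29 + 28 − 17 = 40
  between Dale and Grove: 28 + 31 − 32 = 27
Cheapest insertion is between Dale and Grove, adding 27.
New total = 107 + 27 = 134.

+27 min — insert Ivy between Dale and Grove.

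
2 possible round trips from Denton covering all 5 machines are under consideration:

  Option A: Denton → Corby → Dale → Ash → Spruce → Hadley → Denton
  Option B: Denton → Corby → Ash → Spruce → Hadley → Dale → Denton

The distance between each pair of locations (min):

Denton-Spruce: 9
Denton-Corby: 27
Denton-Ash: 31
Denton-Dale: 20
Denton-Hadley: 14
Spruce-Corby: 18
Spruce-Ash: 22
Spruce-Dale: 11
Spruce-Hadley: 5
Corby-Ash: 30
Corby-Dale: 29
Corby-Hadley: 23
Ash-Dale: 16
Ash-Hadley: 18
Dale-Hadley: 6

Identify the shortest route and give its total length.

110 min — Option B is the shortest.

Option A: 27 + 29 + 16 + 22 + 5 + 14 = 113
Option B: 27 + 30 + 22 + 5 + 6 + 20 = 110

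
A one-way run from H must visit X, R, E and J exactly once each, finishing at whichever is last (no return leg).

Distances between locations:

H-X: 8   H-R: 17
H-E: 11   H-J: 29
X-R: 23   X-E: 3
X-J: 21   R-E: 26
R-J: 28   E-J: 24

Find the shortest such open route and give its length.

Minimum one-way distance = 63.

There are 4! = 24 possible orderings.
H - X - R - E - J: 8+23+26+24 = 81
H - X - R - J - E: 8+23+28+24 = 83
H - X - E - R - J: 8+3+26+28 = 65
H - X - E - J - R: 8+3+24+28 = 63
H - X - J - R - E: 8+21+28+26 = 83
H - X - J - E - R: 8+21+24+26 = 79
H - R - X - E - J: 17+23+3+24 = 67
H - R - X - J - E: 17+23+21+24 = 85
H - R - E - X - J: 17+26+3+21 = 67
H - R - E - J - X: 17+26+24+21 = 88
H - R - J - X - E: 17+28+21+3 = 69
H - R - J - E - X: 17+28+24+3 = 72
H - E - X - R - J: 11+3+23+28 = 65
H - E - X - J - R: 11+3+21+28 = 63
… (10 more)
The minimum is 63.
One shortest path: H → X → E → J → R.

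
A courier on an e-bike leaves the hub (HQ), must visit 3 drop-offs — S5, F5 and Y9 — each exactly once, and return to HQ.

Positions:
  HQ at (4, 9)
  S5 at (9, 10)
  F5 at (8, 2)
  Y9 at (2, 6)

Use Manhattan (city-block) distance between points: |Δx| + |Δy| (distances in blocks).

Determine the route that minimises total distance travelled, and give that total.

Minimum total distance: 30 blocks.

With 3 stops there are 3!/2 = 3 distinct round trips (a route and its reverse cost the same).
HQ → S5 → F5 → Y9 → HQ: 6+9+10+5 = 30
HQ → S5 → Y9 → F5 → HQ: 6+11+10+11 = 38
HQ → F5 → S5 → Y9 → HQ: 11+9+11+5 = 36
The minimum is 30.
One optimal route: HQ → S5 → F5 → Y9 → HQ (or its reverse).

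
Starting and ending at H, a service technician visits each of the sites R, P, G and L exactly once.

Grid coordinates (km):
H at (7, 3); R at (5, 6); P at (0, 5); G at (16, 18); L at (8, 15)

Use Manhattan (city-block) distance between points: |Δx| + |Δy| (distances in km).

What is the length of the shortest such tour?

With 4 stops there are 4!/2 = 12 distinct round trips (a route and its reverse cost the same).
H - R - P - G - L - H: 5+6+29+11+13 = 64
H - R - P - L - G - H: 5+6+18+11+24 = 64
H - R - G - P - L - H: 5+23+29+18+13 = 88
H - R - G - L - P - H: 5+23+11+18+9 = 66
H - R - L - P - G - H: 5+12+18+29+24 = 88
H - R - L - G - P - H: 5+12+11+29+9 = 66
H - P - R - G - L - H: 9+6+23+11+13 = 62
H - P - R - L - G - H: 9+6+12+11+24 = 62
H - P - G - R - L - H: 9+29+23+12+13 = 86
H - P - L - R - G - H: 9+18+12+23+24 = 86
H - G - R - P - L - H: 24+23+6+18+13 = 84
H - G - P - R - L - H: 24+29+6+12+13 = 84
The minimum is 62.
One optimal route: H → P → R → G → L → H (or its reverse).

62 km — the shortest possible round trip.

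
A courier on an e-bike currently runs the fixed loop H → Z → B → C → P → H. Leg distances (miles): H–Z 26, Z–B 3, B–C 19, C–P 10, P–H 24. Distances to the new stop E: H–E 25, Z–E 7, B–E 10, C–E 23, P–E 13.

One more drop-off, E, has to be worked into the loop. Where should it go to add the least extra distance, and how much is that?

Adding 6 miles by placing E on the H–Z leg.

Insertion cost between consecutive stops i–j is d(i,E) + d(E,j) − d(i,j):
  between H and Z: 25 + 7 − 26 = 6
  between Z and B: 7 + 10 − 3 = 14
  between B and C: 10 + 23 − 19 = 14
  between C and P: 23 + 13 − 10 = 26
  between P and H: 13 + 25 − 24 = 14
Cheapest insertion is between H and Z, adding 6.
New total = 82 + 6 = 88.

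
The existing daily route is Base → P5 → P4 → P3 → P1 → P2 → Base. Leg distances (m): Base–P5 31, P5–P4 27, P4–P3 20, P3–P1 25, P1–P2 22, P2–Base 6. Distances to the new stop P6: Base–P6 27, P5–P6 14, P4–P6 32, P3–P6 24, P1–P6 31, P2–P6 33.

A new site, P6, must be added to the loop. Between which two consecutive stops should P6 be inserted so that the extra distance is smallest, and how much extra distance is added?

Insertion cost between consecutive stops i–j is d(i,P6) + d(P6,j) − d(i,j):
  between Base and P5: 27 + 14 − 31 = 10
  between P5 and P4: 14 + 32 − 27 = 19
  between P4 and P3: 32 + 24 − 20 = 36
  between P3 and P1: 24 + 31 − 25 = 30
  between P1 and P2: 31 + 33 − 22 = 42
  between P2 and Base: 33 + 27 − 6 = 54
Cheapest insertion is between Base and P5, adding 10.
New total = 131 + 10 = 141.

Minimum extra distance: 10 m, inserting P6 between Base and P5.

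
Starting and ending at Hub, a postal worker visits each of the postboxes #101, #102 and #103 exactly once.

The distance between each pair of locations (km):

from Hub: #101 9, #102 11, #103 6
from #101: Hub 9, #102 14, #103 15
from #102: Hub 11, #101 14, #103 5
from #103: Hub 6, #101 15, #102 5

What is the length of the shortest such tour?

Hub→#101→#102→#103→Hub: 9+14+5+6 = 34
Hub→#101→#103→#102→Hub: 9+15+5+11 = 40
Hub→#102→#101→#103→Hub: 11+14+15+6 = 46
The minimum is 34.
One optimal route: Hub → #101 → #102 → #103 → Hub (or its reverse).

34 km — the shortest possible round trip.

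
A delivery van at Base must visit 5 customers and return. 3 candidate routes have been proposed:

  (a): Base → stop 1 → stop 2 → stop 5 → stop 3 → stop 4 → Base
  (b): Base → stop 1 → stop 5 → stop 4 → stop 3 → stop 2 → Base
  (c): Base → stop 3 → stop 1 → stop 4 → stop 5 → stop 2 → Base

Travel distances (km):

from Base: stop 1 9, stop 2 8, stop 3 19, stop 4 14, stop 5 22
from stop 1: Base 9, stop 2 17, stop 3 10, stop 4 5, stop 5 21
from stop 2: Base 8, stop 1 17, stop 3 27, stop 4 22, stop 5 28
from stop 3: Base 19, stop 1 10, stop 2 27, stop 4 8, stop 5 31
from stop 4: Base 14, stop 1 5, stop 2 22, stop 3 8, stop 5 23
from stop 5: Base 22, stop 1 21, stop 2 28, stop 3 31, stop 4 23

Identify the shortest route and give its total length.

(a): 9 + 17 + 28 + 31 + 8 + 14 = 107
(b): 9 + 21 + 23 + 8 + 27 + 8 = 96
(c): 19 + 10 + 5 + 23 + 28 + 8 = 93

Shortest is (c), total 93 km.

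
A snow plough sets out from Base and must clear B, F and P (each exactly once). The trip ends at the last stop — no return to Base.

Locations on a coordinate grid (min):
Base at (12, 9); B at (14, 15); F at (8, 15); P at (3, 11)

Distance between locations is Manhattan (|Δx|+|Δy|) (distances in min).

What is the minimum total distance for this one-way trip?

There are 3! = 6 possible orderings.
Base - B - F - P: 8+6+9 = 23
Base - B - P - F: 8+15+9 = 32
Base - F - B - P: 10+6+15 = 31
Base - F - P - B: 10+9+15 = 34
Base - P - B - F: 11+15+6 = 32
Base - P - F - B: 11+9+6 = 26
The minimum is 23.
One shortest path: Base → B → F → P.

Minimum one-way distance = 23 min.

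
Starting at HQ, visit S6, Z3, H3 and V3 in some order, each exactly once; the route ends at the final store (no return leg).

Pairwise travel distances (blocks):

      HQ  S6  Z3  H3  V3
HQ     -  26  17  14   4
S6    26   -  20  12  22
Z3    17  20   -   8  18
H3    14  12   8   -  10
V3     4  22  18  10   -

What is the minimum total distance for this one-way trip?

Shortest open route: 42 blocks.

There are 4! = 24 possible orderings.
HQ → S6 → Z3 → H3 → V3: 26+20+8+10 = 64
HQ → S6 → Z3 → V3 → H3: 26+20+18+10 = 74
HQ → S6 → H3 → Z3 → V3: 26+12+8+18 = 64
HQ → S6 → H3 → V3 → Z3: 26+12+10+18 = 66
HQ → S6 → V3 → Z3 → H3: 26+22+18+8 = 74
HQ → S6 → V3 → H3 → Z3: 26+22+10+8 = 66
HQ → Z3 → S6 → H3 → V3: 17+20+12+10 = 59
HQ → Z3 → S6 → V3 → H3: 17+20+22+10 = 69
HQ → Z3 → H3 → S6 → V3: 17+8+12+22 = 59
HQ → Z3 → H3 → V3 → S6: 17+8+10+22 = 57
HQ → Z3 → V3 → S6 → H3: 17+18+22+12 = 69
HQ → Z3 → V3 → H3 → S6: 17+18+10+12 = 57
HQ → H3 → S6 → Z3 → V3: 14+12+20+18 = 64
HQ → H3 → S6 → V3 → Z3: 14+12+22+18 = 66
… (10 more)
HQ → V3 → Z3 → H3 → S6: 4+18+8+12 = 42  ← best
The minimum is 42.
One shortest path: HQ → V3 → Z3 → H3 → S6.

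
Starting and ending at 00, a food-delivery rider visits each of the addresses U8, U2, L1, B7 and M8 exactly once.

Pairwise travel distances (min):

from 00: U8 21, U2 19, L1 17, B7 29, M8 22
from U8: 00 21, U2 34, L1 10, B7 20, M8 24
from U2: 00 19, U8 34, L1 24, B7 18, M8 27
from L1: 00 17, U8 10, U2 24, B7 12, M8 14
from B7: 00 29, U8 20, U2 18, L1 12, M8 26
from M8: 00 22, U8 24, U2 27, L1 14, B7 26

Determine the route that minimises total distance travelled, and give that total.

Shortest round trip = 103 min.

00→U8→U2→L1→B7→M8→00: 21+34+24+12+26+22 = 139
00→U8→U2→L1→M8→B7→00: 21+34+24+14+26+29 = 148
00→U8→U2→B7→L1→M8→00: 21+34+18+12+14+22 = 121
00→U8→U2→B7→M8→L1→00: 21+34+18+26+14+17 = 130
00→U8→U2→M8→L1→B7→00: 21+34+27+14+12+29 = 137
00→U8→U2→M8→B7→L1→00: 21+34+27+26+12+17 = 137
00→U8→L1→U2→B7→M8→00: 21+10+24+18+26+22 = 121
00→U8→L1→U2→M8→B7→00: 21+10+24+27+26+29 = 137
00→U8→L1→B7→U2→M8→00: 21+10+12+18+27+22 = 110
00→U8→L1→B7→M8→U2→00: 21+10+12+26+27+19 = 115
00→U8→L1→M8→U2→B7→00: 21+10+14+27+18+29 = 119
00→U8→L1→M8→B7→U2→00: 21+10+14+26+18+19 = 108
00→U8→B7→U2→L1→M8→00: 21+20+18+24+14+22 = 119
00→U8→B7→U2→M8→L1→00: 21+20+18+27+14+17 = 117
… (46 more)
00→U2→B7→U8→L1→M8→00: 19+18+20+10+14+22 = 103  ← best
The minimum is 103.
One optimal route: 00 → U2 → B7 → U8 → L1 → M8 → 00 (or its reverse).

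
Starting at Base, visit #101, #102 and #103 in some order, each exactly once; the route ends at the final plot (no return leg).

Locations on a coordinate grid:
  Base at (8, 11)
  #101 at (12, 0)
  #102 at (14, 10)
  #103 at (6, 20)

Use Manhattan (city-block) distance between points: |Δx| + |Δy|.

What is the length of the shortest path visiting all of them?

Shortest open route: 41.

There are 3! = 6 possible orderings.
Base → #101 → #102 → #103: 15+12+18 = 45
Base → #101 → #103 → #102: 15+26+18 = 59
Base → #102 → #101 → #103: 7+12+26 = 45
Base → #102 → #103 → #101: 7+18+26 = 51
Base → #103 → #101 → #102: 11+26+12 = 49
Base → #103 → #102 → #101: 11+18+12 = 41
The minimum is 41.
One shortest path: Base → #103 → #102 → #101.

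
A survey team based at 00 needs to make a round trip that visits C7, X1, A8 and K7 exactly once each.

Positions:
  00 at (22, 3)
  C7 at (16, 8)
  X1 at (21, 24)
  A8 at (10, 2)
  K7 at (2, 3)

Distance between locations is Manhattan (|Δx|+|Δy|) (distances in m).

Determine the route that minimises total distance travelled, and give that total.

Shortest round trip = 84 m.

00 - C7 - X1 - A8 - K7 - 00: 11+21+33+9+20 = 94
00 - C7 - X1 - K7 - A8 - 00: 11+21+40+9+13 = 94
00 - C7 - A8 - X1 - K7 - 00: 11+12+33+40+20 = 116
00 - C7 - A8 - K7 - X1 - 00: 11+12+9+40+22 = 94
00 - C7 - K7 - X1 - A8 - 00: 11+19+40+33+13 = 116
00 - C7 - K7 - A8 - X1 - 00: 11+19+9+33+22 = 94
00 - X1 - C7 - A8 - K7 - 00: 22+21+12+9+20 = 84
00 - X1 - C7 - K7 - A8 - 00: 22+21+19+9+13 = 84
00 - X1 - A8 - C7 - K7 - 00: 22+33+12+19+20 = 106
00 - X1 - K7 - C7 - A8 - 00: 22+40+19+12+13 = 106
00 - A8 - C7 - X1 - K7 - 00: 13+12+21+40+20 = 106
00 - A8 - X1 - C7 - K7 - 00: 13+33+21+19+20 = 106
The minimum is 84.
One optimal route: 00 → X1 → C7 → A8 → K7 → 00 (or its reverse).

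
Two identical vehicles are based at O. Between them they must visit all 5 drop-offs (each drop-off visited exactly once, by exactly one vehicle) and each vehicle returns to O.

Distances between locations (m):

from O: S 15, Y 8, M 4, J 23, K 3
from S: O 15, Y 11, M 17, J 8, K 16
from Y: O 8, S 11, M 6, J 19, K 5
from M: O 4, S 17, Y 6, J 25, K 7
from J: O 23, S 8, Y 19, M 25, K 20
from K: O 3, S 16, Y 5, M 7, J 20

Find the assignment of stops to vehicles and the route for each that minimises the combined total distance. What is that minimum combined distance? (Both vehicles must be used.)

Check every non-empty split of the stops between the two vehicles; for each half take its own optimal tour:
  {S} + {Y, M, J, K}: 30 + 52 = 82
  {Y} + {S, M, J, K}: 16 + 52 = 68
  {S, Y} + {M, J, K}: 34 + 52 = 86
  {M} + {S, Y, J, K}: 8 + 50 = 58
  {S, M} + {Y, J, K}: 36 + 50 = 86
  {Y, M} + {S, J, K}: 18 + 46 = 64
  … (15 splits in total)
Best: vehicle 1 O → M → O = 8; vehicle 2 O → S → J → Y → K → O = 50; combined 58.

Minimum combined distance: 58 m.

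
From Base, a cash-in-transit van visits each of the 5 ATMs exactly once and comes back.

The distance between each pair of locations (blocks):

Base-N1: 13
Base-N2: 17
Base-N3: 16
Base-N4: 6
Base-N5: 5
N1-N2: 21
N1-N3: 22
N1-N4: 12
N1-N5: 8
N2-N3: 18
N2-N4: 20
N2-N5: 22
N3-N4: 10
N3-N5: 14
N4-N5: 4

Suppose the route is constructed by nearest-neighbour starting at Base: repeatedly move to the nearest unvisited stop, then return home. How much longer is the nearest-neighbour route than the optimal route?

From Base: N5=5, N4=6, N1=13, N3=16, N2=17 → choose N5 (5).
From N5: N4=4, N1=8, N3=14, N2=22 → choose N4 (4).
From N4: N3=10, N1=12, N2=20 → choose N3 (10).
From N3: N2=18, N1=22 → choose N2 (18).
From N2: N1=21 → choose N1 (21).
NN route Base → N5 → N4 → N3 → N2 → N1 → Base costs 71.
Optimal: Base → N4 → N3 → N2 → N1 → N5 → Base costs 68 (by enumerating all 60 distinct tours).
Excess = 71 − 68 = 3.

3 blocks longer than the optimal tour.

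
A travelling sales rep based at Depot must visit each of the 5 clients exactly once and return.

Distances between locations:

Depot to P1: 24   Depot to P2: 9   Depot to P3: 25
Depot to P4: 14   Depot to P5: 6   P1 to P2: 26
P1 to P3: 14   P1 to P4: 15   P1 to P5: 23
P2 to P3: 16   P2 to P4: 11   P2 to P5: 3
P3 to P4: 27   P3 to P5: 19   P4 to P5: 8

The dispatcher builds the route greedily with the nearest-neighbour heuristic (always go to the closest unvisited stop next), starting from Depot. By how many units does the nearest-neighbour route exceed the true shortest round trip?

From Depot: P5=6, P2=9, P4=14, P1=24, P3=25 → choose P5 (6).
From P5: P2=3, P4=8, P3=19, P1=23 → choose P2 (3).
From P2: P4=11, P3=16, P1=26 → choose P4 (11).
From P4: P1=15, P3=27 → choose P1 (15).
From P1: P3=14 → choose P3 (14).
NN route Depot → P5 → P2 → P4 → P1 → P3 → Depot costs 74.
Optimal: Depot → P2 → P3 → P1 → P4 → P5 → Depot costs 68 (by enumerating all 60 distinct tours).
Excess = 74 − 68 = 6.

The nearest-neighbour route is 6 longer than optimal.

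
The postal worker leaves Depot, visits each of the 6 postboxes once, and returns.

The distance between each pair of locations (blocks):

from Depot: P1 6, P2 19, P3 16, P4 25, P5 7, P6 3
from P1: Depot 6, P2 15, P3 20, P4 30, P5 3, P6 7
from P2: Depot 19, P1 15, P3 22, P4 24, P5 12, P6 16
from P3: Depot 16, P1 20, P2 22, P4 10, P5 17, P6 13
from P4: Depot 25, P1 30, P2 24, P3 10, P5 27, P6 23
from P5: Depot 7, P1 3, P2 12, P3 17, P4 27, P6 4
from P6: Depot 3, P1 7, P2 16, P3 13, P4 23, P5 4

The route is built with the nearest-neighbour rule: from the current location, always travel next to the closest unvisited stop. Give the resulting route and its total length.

Nearest-neighbour total = 82 blocks; route Depot → P6 → P5 → P1 → P2 → P3 → P4 → Depot.

Depot → [P6:3 / P1:6 / P5:7 / P3:16 / P2:19 / P4:25] → P6 (3)
P6 → [P5:4 / P1:7 / P3:13 / P2:16 / P4:23] → P5 (4)
P5 → [P1:3 / P2:12 / P3:17 / P4:27] → P1 (3)
P1 → [P2:15 / P3:20 / P4:30] → P2 (15)
P2 → [P3:22 / P4:24] → P3 (22)
P3 → [P4:10] → P4 (10)
Return P4→Depot: 25.
Total = 3 + 4 + 3 + 15 + 22 + 10 + 25 = 82.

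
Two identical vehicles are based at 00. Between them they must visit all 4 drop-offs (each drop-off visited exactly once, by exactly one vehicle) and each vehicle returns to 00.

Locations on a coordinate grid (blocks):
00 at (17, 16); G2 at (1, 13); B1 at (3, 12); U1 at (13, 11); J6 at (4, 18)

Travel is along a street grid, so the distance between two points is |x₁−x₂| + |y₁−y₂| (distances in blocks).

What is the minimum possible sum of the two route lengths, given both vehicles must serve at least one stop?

Minimum combined distance: 62 blocks.

Check every non-empty split of the stops between the two vehicles; for each half take its own optimal tour:
  {G2} + {B1, U1, J6}: 38 + 42 = 80
  {B1} + {G2, U1, J6}: 36 + 46 = 82
  {G2, B1} + {U1, J6}: 40 + 40 = 80
  {U1} + {G2, B1, J6}: 18 + 44 = 62
  {G2, U1} + {B1, J6}: 42 + 40 = 82
  {B1, U1} + {G2, J6}: 38 + 42 = 80
  … (7 splits in total)
Best: vehicle 1 00 → U1 → 00 = 18; vehicle 2 00 → G2 → B1 → J6 → 00 = 44; combined 62.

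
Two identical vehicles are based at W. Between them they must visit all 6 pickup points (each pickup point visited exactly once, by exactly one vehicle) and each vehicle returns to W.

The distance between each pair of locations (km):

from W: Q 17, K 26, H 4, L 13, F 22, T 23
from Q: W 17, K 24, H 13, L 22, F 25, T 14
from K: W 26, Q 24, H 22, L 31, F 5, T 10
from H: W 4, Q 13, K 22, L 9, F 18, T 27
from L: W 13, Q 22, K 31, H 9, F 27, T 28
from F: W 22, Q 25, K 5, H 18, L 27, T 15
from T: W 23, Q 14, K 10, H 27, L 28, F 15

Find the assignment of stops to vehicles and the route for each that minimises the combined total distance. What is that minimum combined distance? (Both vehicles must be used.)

Check every non-empty split of the stops between the two vehicles; for each half take its own optimal tour:
  {Q} + {K, H, L, F, T}: 34 + 78 = 112
  {K} + {Q, H, L, F, T}: 52 + 86 = 138
  {Q, K} + {H, L, F, T}: 67 + 78 = 145
  {H} + {Q, K, L, F, T}: 8 + 86 = 94
  {Q, H} + {K, L, F, T}: 34 + 78 = 112
  {K, H} + {Q, L, F, T}: 52 + 86 = 138
  … (31 splits in total)
Best: vehicle 1 W → H → W = 8; vehicle 2 W → Q → T → K → F → L → W = 86; combined 94.

94 km — the smallest possible combined total.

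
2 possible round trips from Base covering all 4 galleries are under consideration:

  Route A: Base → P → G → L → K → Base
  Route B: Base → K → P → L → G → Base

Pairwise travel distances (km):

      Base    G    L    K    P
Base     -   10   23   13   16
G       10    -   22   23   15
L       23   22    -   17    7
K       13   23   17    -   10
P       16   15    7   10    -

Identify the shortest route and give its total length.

Shortest is Route B, total 62 km.

Route A: 16 + 15 + 22 + 17 + 13 = 83
Route B: 13 + 10 + 7 + 22 + 10 = 62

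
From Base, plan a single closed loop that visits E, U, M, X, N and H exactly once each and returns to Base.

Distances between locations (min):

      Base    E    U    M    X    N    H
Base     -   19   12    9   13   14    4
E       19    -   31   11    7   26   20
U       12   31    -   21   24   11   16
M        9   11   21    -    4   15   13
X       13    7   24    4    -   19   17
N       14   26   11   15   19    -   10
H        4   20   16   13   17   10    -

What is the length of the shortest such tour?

With 6 stops there are 6!/2 = 360 distinct round trips (a route and its reverse cost the same).
Base → E → U → M → X → N → H → Base: 19+31+21+4+19+10+4 = 108
Base → E → U → M → X → H → N → Base: 19+31+21+4+17+10+14 = 116
Base → E → U → M → N → X → H → Base: 19+31+21+15+19+17+4 = 126
Base → E → U → M → N → H → X → Base: 19+31+21+15+10+17+13 = 126
Base → E → U → M → H → X → N → Base: 19+31+21+13+17+19+14 = 134
Base → E → U → M → H → N → X → Base: 19+31+21+13+10+19+13 = 126
Base → E → U → X → M → N → H → Base: 19+31+24+4+15+10+4 = 107
Base → E → U → X → M → H → N → Base: 19+31+24+4+13+10+14 = 115
… (352 more)
Base → U → N → M → X → E → H → Base: 12+11+15+4+7+20+4 = 73  ← best
The minimum is 73.
One optimal route: Base → U → N → M → X → E → H → Base (or its reverse).

73 min — the shortest possible round trip.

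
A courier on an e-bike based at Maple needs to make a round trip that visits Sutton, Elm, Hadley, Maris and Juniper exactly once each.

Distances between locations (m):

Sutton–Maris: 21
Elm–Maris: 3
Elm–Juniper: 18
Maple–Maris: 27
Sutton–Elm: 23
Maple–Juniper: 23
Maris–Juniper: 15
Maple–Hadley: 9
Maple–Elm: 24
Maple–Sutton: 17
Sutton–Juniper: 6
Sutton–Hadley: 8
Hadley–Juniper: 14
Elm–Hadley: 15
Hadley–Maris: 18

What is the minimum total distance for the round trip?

65 m — the shortest possible round trip.

There are 60 distinct closed tours to check (reversals are equivalent).
Maple→Sutton→Elm→Hadley→Maris→Juniper→Maple: 17+23+15+18+15+23 = 111
Maple→Sutton→Elm→Hadley→Juniper→Maris→Maple: 17+23+15+14+15+27 = 111
Maple→Sutton→Elm→Maris→Hadley→Juniper→Maple: 17+23+3+18+14+23 = 98
Maple→Sutton→Elm→Maris→Juniper→Hadley→Maple: 17+23+3+15+14+9 = 81
Maple→Sutton→Elm→Juniper→Hadley→Maris→Maple: 17+23+18+14+18+27 = 117
Maple→Sutton→Elm→Juniper→Maris→Hadley→Maple: 17+23+18+15+18+9 = 100
Maple→Sutton→Hadley→Elm→Maris→Juniper→Maple: 17+8+15+3+15+23 = 81
Maple→Sutton→Hadley→Elm→Juniper→Maris→Maple: 17+8+15+18+15+27 = 100
Maple→Sutton→Hadley→Maris→Elm→Juniper→Maple: 17+8+18+3+18+23 = 87
Maple→Sutton→Hadley→Maris→Juniper→Elm→Maple: 17+8+18+15+18+24 = 100
Maple→Sutton→Hadley→Juniper→Elm→Maris→Maple: 17+8+14+18+3+27 = 87
Maple→Sutton→Hadley→Juniper→Maris→Elm→Maple: 17+8+14+15+3+24 = 81
Maple→Sutton→Maris→Elm→Hadley→Juniper→Maple: 17+21+3+15+14+23 = 93
Maple→Sutton→Maris→Elm→Juniper→Hadley→Maple: 17+21+3+18+14+9 = 82
… (46 more)
Maple→Sutton→Juniper→Maris→Elm→Hadley→Maple: 17+6+15+3+15+9 = 65  ← best
The minimum is 65.
One optimal route: Maple → Sutton → Juniper → Maris → Elm → Hadley → Maple (or its reverse).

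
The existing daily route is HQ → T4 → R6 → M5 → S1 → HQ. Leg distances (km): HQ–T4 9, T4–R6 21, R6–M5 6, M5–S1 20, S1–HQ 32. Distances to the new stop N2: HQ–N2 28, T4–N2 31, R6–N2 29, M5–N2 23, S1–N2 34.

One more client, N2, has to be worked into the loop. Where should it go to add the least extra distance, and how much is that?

Minimum extra distance: 30 km, inserting N2 between S1 and HQ.

Insertion cost between consecutive stops i–j is d(i,N2) + d(N2,j) − d(i,j):
  between HQ and T4: 28 + 31 − 9 = 50
  between T4 and R6: 31 + 29 − 21 = 39
  between R6 and M5: 29 + 23 − 6 = 46
  between M5 and S1: 23 + 34 − 20 = 37
  between S1 and HQ: 34 + 28 − 32 = 30
Cheapest insertion is between S1 and HQ, adding 30.
New total = 88 + 30 = 118.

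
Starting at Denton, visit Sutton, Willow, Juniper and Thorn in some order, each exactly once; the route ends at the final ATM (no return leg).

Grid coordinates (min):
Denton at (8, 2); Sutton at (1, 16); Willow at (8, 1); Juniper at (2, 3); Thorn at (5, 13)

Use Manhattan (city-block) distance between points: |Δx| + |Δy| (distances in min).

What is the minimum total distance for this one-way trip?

There are 4! = 24 possible orderings.
Denton → Sutton → Willow → Juniper → Thorn: 21+22+8+13 = 64
Denton → Sutton → Willow → Thorn → Juniper: 21+22+15+13 = 71
Denton → Sutton → Juniper → Willow → Thorn: 21+14+8+15 = 58
Denton → Sutton → Juniper → Thorn → Willow: 21+14+13+15 = 63
Denton → Sutton → Thorn → Willow → Juniper: 21+7+15+8 = 51
Denton → Sutton → Thorn → Juniper → Willow: 21+7+13+8 = 49
Denton → Willow → Sutton → Juniper → Thorn: 1+22+14+13 = 50
Denton → Willow → Sutton → Thorn → Juniper: 1+22+7+13 = 43
Denton → Willow → Juniper → Sutton → Thorn: 1+8+14+7 = 30
Denton → Willow → Juniper → Thorn → Sutton: 1+8+13+7 = 29
Denton → Willow → Thorn → Sutton → Juniper: 1+15+7+14 = 37
Denton → Willow → Thorn → Juniper → Sutton: 1+15+13+14 = 43
Denton → Juniper → Sutton → Willow → Thorn: 7+14+22+15 = 58
Denton → Juniper → Sutton → Thorn → Willow: 7+14+7+15 = 43
… (10 more)
The minimum is 29.
One shortest path: Denton → Willow → Juniper → Thorn → Sutton.

Minimum one-way distance = 29 min.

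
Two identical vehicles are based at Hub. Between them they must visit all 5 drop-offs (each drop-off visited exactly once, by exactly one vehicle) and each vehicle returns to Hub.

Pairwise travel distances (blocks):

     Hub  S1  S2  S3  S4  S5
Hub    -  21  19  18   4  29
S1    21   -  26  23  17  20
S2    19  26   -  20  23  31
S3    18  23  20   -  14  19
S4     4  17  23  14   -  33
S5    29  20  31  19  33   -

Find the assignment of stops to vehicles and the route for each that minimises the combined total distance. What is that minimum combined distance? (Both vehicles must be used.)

107 blocks — the smallest possible combined total.

There are 2^4 − 1 = 15 ways to divide the 5 stops into two non-empty groups. For each, the best each vehicle can do is its own shortest tour through its group:
  {S1} + {S2, S3, S4, S5}: 42 + 87 = 129
  {S2} + {S1, S3, S4, S5}: 38 + 78 = 116
  {S1, S2} + {S3, S4, S5}: 66 + 66 = 132
  {S3} + {S1, S2, S4, S5}: 36 + 91 = 127
  {S1, S3} + {S2, S4, S5}: 62 + 87 = 149
  {S2, S3} + {S1, S4, S5}: 57 + 70 = 127
  … (15 splits in total)
  {S4} + {S1, S2, S3, S5}: 8 + 99 = 107  ← best
Best: vehicle 1 Hub → S4 → Hub = 8; vehicle 2 Hub → S1 → S5 → S3 → S2 → Hub = 99; combined 107.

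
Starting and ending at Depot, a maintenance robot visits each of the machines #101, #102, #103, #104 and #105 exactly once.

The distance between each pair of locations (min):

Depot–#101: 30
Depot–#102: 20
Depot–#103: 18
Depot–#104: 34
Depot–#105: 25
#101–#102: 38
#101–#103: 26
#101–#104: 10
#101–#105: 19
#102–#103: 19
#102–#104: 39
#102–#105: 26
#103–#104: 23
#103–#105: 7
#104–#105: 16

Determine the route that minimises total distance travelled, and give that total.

Shortest round trip = 102 min.

There are 60 distinct closed tours to check (reversals are equivalent).
Depot → #101 → #102 → #103 → #104 → #105 → Depot: 30+38+19+23+16+25 = 151
Depot → #101 → #102 → #103 → #105 → #104 → Depot: 30+38+19+7+16+34 = 144
Depot → #101 → #102 → #104 → #103 → #105 → Depot: 30+38+39+23+7+25 = 162
Depot → #101 → #102 → #104 → #105 → #103 → Depot: 30+38+39+16+7+18 = 148
Depot → #101 → #102 → #105 → #103 → #104 → Depot: 30+38+26+7+23+34 = 158
Depot → #101 → #102 → #105 → #104 → #103 → Depot: 30+38+26+16+23+18 = 151
Depot → #101 → #103 → #102 → #104 → #105 → Depot: 30+26+19+39+16+25 = 155
Depot → #101 → #103 → #102 → #105 → #104 → Depot: 30+26+19+26+16+34 = 151
Depot → #101 → #103 → #104 → #102 → #105 → Depot: 30+26+23+39+26+25 = 169
Depot → #101 → #103 → #104 → #105 → #102 → Depot: 30+26+23+16+26+20 = 141
Depot → #101 → #103 → #105 → #102 → #104 → Depot: 30+26+7+26+39+34 = 162
Depot → #101 → #103 → #105 → #104 → #102 → Depot: 30+26+7+16+39+20 = 138
Depot → #101 → #104 → #102 → #103 → #105 → Depot: 30+10+39+19+7+25 = 130
Depot → #101 → #104 → #102 → #105 → #103 → Depot: 30+10+39+26+7+18 = 130
… (46 more)
Depot → #101 → #104 → #105 → #103 → #102 → Depot: 30+10+16+7+19+20 = 102  ← best
The minimum is 102.
One optimal route: Depot → #101 → #104 → #105 → #103 → #102 → Depot (or its reverse).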